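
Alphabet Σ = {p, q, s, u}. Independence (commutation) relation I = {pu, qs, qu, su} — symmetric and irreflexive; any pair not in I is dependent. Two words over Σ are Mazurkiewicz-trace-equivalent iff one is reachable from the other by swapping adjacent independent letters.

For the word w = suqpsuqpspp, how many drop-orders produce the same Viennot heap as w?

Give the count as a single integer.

220

#0=s has no predecessor
#1=u has no predecessor
#2=q has no predecessor
#3=p depends on [0:s, 2:q]
#4=s depends on [3:p]
#5=u depends on [1:u]
#6=q depends on [3:p]
#7=p depends on [4:s, 6:q]
#8=s depends on [7:p]
#9=p depends on [8:s]
#10=p depends on [9:p]
sources: [0:s, 1:u, 2:q]
N(rest) = Σ N(rest − s) over sources s of rest; N(one piece) = 1:
  size 1 → [5]=1  [10]=1
  size 2 → [1,5]=1  [5,10]=2  [9,10]=1
  size 3 → [1,5,10]=3  [5,9,10]=3  [8,9,10]=1
  size 4 → [1,5,9,10]=6  [5,8,9,10]=4  [7,8,9,10]=1
  size 5 → [1,5,8,9,10]=10  [4,7,8,9,10]=1  [5,7,8,9,10]=5  [6,7,8,9,10]=1
  size 6 → [1,5,7,8,9,10]=15  [4,5,7,8,9,10]=6  [4,6,7,8,9,10]=2  [5,6,7,8,9,10]=6
  size 7 → [1,4,5,7,8,9,10]=21  [1,5,6,7,8,9,10]=21  [3,4,6,7,8,9,10]=2  [4,5,6,7,8,9,10]=14
  size 8 → [0,3,4,6,7,8,9,10]=2  [1,4,5,6,7,8,9,10]=56  [2,3,4,6,7,8,9,10]=2  [3,4,5,6,7,8,9,10]=16
  size 9 → [0,2,3,4,6,7,8,9,10]=4  [0,3,4,5,6,7,8,9,10]=18  [1,3,4,5,6,7,8,9,10]=72  [2,3,4,5,6,7,8,9,10]=18
  first=0(s) contributes 90
  first=1(u) contributes 40
  first=2(q) contributes 90
|[w]| = 220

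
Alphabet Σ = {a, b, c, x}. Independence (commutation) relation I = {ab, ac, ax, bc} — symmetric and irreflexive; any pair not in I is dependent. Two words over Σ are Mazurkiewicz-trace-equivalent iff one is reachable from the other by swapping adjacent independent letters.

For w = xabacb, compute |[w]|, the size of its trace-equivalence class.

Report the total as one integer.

45

0(x) covers ∅
1(a) covers ∅
2(b) covers 0:x
3(a) covers 1:a
4(c) covers 0:x
5(b) covers 2:b
floor of heap: 0:x, 1:a
completions by unplaced set U, small U first (add the entries for U minus each lowest piece of U):
  |U|=1: {3}:1  {4}:1  {5}:1
  |U|=2: {1,3}:1  {2,5}:1  {3,4}:2  {3,5}:2  {4,5}:2
  |U|=3: {1,3,4}:3  {1,3,5}:3  {2,3,5}:3  {2,4,5}:3  {3,4,5}:6
  |U|=4: {0,2,4,5}:3  {1,2,3,5}:6  {1,3,4,5}:12  {2,3,4,5}:12
  start at 0(x): 30
  start at 1(a): 15
sum over floor = 45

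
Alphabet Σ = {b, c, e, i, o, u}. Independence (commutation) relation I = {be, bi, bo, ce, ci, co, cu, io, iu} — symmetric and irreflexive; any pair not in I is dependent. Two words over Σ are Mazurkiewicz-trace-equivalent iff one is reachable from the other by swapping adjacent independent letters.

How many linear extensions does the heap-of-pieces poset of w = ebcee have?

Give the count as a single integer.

10

piece 0:e — minimal
piece 1:b — minimal
piece 2:c rests on {1:b}
piece 3:e rests on {0:e}
piece 4:e rests on {3:e}
minimal pieces: {0:e, 1:b}
ways to finish when only these pieces remain (= sum over removing one remaining piece with nothing left below it):
  1 left: {2}→1  {4}→1
  2 left: {1,2}→1  {2,4}→2  {3,4}→1
  3 left: {0,3,4}→1  {1,2,4}→3  {2,3,4}→3
  placing 0:e first → 6 extensions
  placing 1:b first → 4 extensions
total linear extensions = 10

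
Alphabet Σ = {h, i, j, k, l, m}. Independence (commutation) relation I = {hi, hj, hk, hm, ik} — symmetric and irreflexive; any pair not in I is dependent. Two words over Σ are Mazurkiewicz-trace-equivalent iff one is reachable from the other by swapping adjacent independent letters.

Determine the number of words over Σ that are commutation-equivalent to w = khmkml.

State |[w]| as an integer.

drop 0:k onto floor
drop 1:h onto floor
drop 2:m onto {0:k}
drop 3:k onto {2:m}
drop 4:m onto {3:k}
drop 5:l onto {1:h, 4:m}
ground layer = {0:k, 1:h}
drop-orders for the pieces not yet dropped (sum over which currently-grounded one goes next):
  1 to go: {5} 1
  2 to go: {1,5} 1  {4,5} 1
  3 to go: {1,4,5} 2  {3,4,5} 1
  4 to go: {1,3,4,5} 3  {2,3,4,5} 1
  if 0:k drops first: 4 orders
  if 1:h drops first: 1 orders
heap linearizations: 5

5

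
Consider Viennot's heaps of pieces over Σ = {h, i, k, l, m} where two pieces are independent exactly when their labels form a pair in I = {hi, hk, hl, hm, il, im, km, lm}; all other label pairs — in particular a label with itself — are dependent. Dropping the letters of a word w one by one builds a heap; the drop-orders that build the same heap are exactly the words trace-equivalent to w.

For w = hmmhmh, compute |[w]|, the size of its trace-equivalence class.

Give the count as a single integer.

piece 0:h — minimal
piece 1:m — minimal
piece 2:m rests on {1:m}
piece 3:h rests on {0:h}
piece 4:m rests on {2:m}
piece 5:h rests on {3:h}
minimal pieces: {0:h, 1:m}
ways to finish when only these pieces remain (= sum over removing one remaining piece with nothing left below it):
  1 left: {4}→1  {5}→1
  2 left: {2,4}→1  {3,5}→1  {4,5}→2
  3 left: {0,3,5}→1  {1,2,4}→1  {2,4,5}→3  {3,4,5}→3
  4 left: {0,3,4,5}→4  {1,2,4,5}→4  {2,3,4,5}→6
  placing 0:h first → 10 extensions
  placing 1:m first → 10 extensions
total linear extensions = 20

20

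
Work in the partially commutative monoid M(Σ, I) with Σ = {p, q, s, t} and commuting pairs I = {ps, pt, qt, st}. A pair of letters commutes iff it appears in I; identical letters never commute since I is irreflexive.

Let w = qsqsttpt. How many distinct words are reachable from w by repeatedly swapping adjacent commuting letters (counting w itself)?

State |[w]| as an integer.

0(q) covers ∅
1(s) covers 0:q
2(q) covers 1:s
3(s) covers 2:q
4(t) covers ∅
5(t) covers 4:t
6(p) covers 2:q
7(t) covers 5:t
floor of heap: 0:q, 4:t
completions by unplaced set U, small U first (add the entries for U minus each lowest piece of U):
  |U|=1: {3}:1  {6}:1  {7}:1
  |U|=2: {3,6}:2  {3,7}:2  {5,7}:1  {6,7}:2
  |U|=3: {2,3,6}:2  {3,5,7}:3  {3,6,7}:6  {4,5,7}:1  {5,6,7}:3
  |U|=4: {1,2,3,6}:2  {2,3,6,7}:8  {3,4,5,7}:4  {3,5,6,7}:12  {4,5,6,7}:4
  |U|=5: {0,1,2,3,6}:2  {1,2,3,6,7}:10  {2,3,5,6,7}:20  {3,4,5,6,7}:20
  |U|=6: {0,1,2,3,6,7}:12  {1,2,3,5,6,7}:30  {2,3,4,5,6,7}:40
  start at 0(q): 70
  start at 4(t): 42
sum over floor = 112

112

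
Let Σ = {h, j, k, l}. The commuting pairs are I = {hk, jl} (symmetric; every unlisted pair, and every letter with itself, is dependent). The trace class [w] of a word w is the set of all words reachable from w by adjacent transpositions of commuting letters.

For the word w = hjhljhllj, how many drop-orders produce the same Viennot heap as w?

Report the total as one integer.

6

0(h) covers ∅
1(j) covers 0:h
2(h) covers 1:j
3(l) covers 2:h
4(j) covers 2:h
5(h) covers 3:l, 4:j
6(l) covers 5:h
7(l) covers 6:l
8(j) covers 5:h
floor of heap: 0:h
completions by unplaced set U, small U first (add the entries for U minus each lowest piece of U):
  |U|=1: {7}:1  {8}:1
  |U|=2: {6,7}:1  {7,8}:2
  |U|=3: {6,7,8}:3
  |U|=4: {5,6,7,8}:3
  |U|=5: {3,5,6,7,8}:3  {4,5,6,7,8}:3
  |U|=6: {3,4,5,6,7,8}:6
  |U|=7: {2,3,4,5,6,7,8}:6
  start at 0(h): 6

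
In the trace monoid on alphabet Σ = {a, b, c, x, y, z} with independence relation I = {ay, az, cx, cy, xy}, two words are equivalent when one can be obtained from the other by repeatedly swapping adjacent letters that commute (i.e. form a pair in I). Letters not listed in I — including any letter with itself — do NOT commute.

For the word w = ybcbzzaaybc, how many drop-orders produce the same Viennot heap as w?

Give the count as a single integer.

#0=y has no predecessor
#1=b depends on [0:y]
#2=c depends on [1:b]
#3=b depends on [2:c]
#4=z depends on [3:b]
#5=z depends on [4:z]
#6=a depends on [3:b]
#7=a depends on [6:a]
#8=y depends on [5:z]
#9=b depends on [7:a, 8:y]
#10=c depends on [9:b]
sources: [0:y]
N(rest) = Σ N(rest − s) over sources s of rest; N(one piece) = 1:
  size 1 → [10]=1
  size 2 → [9,10]=1
  size 3 → [7,9,10]=1  [8,9,10]=1
  size 4 → [5,8,9,10]=1  [6,7,9,10]=1  [7,8,9,10]=2
  size 5 → [4,5,8,9,10]=1  [5,7,8,9,10]=3  [6,7,8,9,10]=3
  size 6 → [4,5,7,8,9,10]=4  [5,6,7,8,9,10]=6
  size 7 → [4,5,6,7,8,9,10]=10
  size 8 → [3,4,5,6,7,8,9,10]=10
  size 9 → [2,3,4,5,6,7,8,9,10]=10
  first=0(y) contributes 10

10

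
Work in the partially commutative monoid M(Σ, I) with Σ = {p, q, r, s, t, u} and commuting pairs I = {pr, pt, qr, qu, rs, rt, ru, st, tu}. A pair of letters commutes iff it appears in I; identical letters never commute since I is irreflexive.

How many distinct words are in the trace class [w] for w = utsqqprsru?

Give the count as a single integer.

135

piece 0:u — minimal
piece 1:t — minimal
piece 2:s rests on {0:u}
piece 3:q rests on {1:t, 2:s}
piece 4:q rests on {3:q}
piece 5:p rests on {4:q}
piece 6:r — minimal
piece 7:s rests on {5:p}
piece 8:r rests on {6:r}
piece 9:u rests on {7:s}
minimal pieces: {0:u, 1:t, 6:r}
ways to finish when only these pieces remain (= sum over removing one remaining piece with nothing left below it):
  1 left: {8}→1  {9}→1
  2 left: {6,8}→1  {7,9}→1  {8,9}→2
  3 left: {5,7,9}→1  {6,8,9}→3  {7,8,9}→3
  4 left: {4,5,7,9}→1  {5,7,8,9}→4  {6,7,8,9}→6
  5 left: {3,4,5,7,9}→1  {4,5,7,8,9}→5  {5,6,7,8,9}→10
  6 left: {1,3,4,5,7,9}→1  {2,3,4,5,7,9}→1  {3,4,5,7,8,9}→6  {4,5,6,7,8,9}→15
  7 left: {0,2,3,4,5,7,9}→1  {1,2,3,4,5,7,9}→2  {1,3,4,5,7,8,9}→7  {2,3,4,5,7,8,9}→7  {3,4,5,6,7,8,9}→21
  8 left: {0,1,2,3,4,5,7,9}→3  {0,2,3,4,5,7,8,9}→8  {1,2,3,4,5,7,8,9}→16  {1,3,4,5,6,7,8,9}→28  {2,3,4,5,6,7,8,9}→28
  placing 0:u first → 72 extensions
  placing 1:t first → 36 extensions
  placing 6:r first → 27 extensions
total linear extensions = 135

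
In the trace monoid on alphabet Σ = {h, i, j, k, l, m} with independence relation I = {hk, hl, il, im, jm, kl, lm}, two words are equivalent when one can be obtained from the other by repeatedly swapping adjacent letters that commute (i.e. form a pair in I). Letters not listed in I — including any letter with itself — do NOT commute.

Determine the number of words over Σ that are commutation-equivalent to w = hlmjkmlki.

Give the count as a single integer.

#0=h has no predecessor
#1=l has no predecessor
#2=m depends on [0:h]
#3=j depends on [0:h, 1:l]
#4=k depends on [2:m, 3:j]
#5=m depends on [4:k]
#6=l depends on [3:j]
#7=k depends on [5:m]
#8=i depends on [7:k]
sources: [0:h, 1:l]
N(rest) = Σ N(rest − s) over sources s of rest; N(one piece) = 1:
  size 1 → [6]=1  [8]=1
  size 2 → [6,8]=2  [7,8]=1
  size 3 → [5,7,8]=1  [6,7,8]=3
  size 4 → [4,5,7,8]=1  [5,6,7,8]=4
  size 5 → [2,4,5,7,8]=1  [4,5,6,7,8]=5
  size 6 → [2,4,5,6,7,8]=6  [3,4,5,6,7,8]=5
  size 7 → [1,3,4,5,6,7,8]=5  [2,3,4,5,6,7,8]=11
  first=0(h) contributes 16
  first=1(l) contributes 11
|[w]| = 27

27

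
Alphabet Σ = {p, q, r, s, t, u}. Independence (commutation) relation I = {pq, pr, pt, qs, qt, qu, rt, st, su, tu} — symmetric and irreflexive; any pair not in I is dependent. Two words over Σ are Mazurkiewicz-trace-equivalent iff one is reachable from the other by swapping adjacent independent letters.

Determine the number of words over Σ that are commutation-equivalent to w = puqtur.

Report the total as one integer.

24

piece 0:p — minimal
piece 1:u rests on {0:p}
piece 2:q — minimal
piece 3:t — minimal
piece 4:u rests on {1:u}
piece 5:r rests on {2:q, 4:u}
minimal pieces: {0:p, 2:q, 3:t}
ways to finish when only these pieces remain (= sum over removing one remaining piece with nothing left below it):
  1 left: {3}→1  {5}→1
  2 left: {2,5}→1  {3,5}→2  {4,5}→1
  3 left: {1,4,5}→1  {2,3,5}→3  {2,4,5}→2  {3,4,5}→3
  4 left: {0,1,4,5}→1  {1,2,4,5}→3  {1,3,4,5}→4  {2,3,4,5}→8
  placing 0:p first → 15 extensions
  placing 2:q first → 5 extensions
  placing 3:t first → 4 extensions
total linear extensions = 24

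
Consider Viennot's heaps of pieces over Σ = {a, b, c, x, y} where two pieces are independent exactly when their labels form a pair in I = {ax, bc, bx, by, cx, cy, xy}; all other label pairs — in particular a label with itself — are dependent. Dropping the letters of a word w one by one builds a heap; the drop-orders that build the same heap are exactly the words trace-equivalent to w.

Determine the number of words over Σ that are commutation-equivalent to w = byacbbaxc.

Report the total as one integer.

54

0(b) covers ∅
1(y) covers ∅
2(a) covers 0:b, 1:y
3(c) covers 2:a
4(b) covers 2:a
5(b) covers 4:b
6(a) covers 3:c, 5:b
7(x) covers ∅
8(c) covers 6:a
floor of heap: 0:b, 1:y, 7:x
completions by unplaced set U, small U first (add the entries for U minus each lowest piece of U):
  |U|=1: {7}:1  {8}:1
  |U|=2: {6,8}:1  {7,8}:2
  |U|=3: {3,6,8}:1  {5,6,8}:1  {6,7,8}:3
  |U|=4: {3,5,6,8}:2  {3,6,7,8}:4  {4,5,6,8}:1  {5,6,7,8}:4
  |U|=5: {3,4,5,6,8}:3  {3,5,6,7,8}:10  {4,5,6,7,8}:5
  |U|=6: {2,3,4,5,6,8}:3  {3,4,5,6,7,8}:18
  |U|=7: {0,2,3,4,5,6,8}:3  {1,2,3,4,5,6,8}:3  {2,3,4,5,6,7,8}:21
  start at 0(b): 24
  start at 1(y): 24
  start at 7(x): 6
sum over floor = 54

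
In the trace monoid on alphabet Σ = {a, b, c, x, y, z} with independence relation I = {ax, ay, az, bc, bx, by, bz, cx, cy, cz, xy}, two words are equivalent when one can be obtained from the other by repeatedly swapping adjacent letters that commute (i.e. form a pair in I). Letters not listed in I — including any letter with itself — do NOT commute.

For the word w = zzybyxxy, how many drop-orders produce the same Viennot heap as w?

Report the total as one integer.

piece 0:z — minimal
piece 1:z rests on {0:z}
piece 2:y rests on {1:z}
piece 3:b — minimal
piece 4:y rests on {2:y}
piece 5:x rests on {1:z}
piece 6:x rests on {5:x}
piece 7:y rests on {4:y}
minimal pieces: {0:z, 3:b}
ways to finish when only these pieces remain (= sum over removing one remaining piece with nothing left below it):
  1 left: {3}→1  {6}→1  {7}→1
  2 left: {3,6}→2  {3,7}→2  {4,7}→1  {5,6}→1  {6,7}→2
  3 left: {2,4,7}→1  {3,4,7}→3  {3,5,6}→3  {3,6,7}→6  {4,6,7}→3  {5,6,7}→3
  4 left: {2,3,4,7}→4  {2,4,6,7}→4  {3,4,6,7}→12  {3,5,6,7}→12  {4,5,6,7}→6
  5 left: {2,3,4,6,7}→20  {2,4,5,6,7}→10  {3,4,5,6,7}→30
  6 left: {1,2,4,5,6,7}→10  {2,3,4,5,6,7}→60
  placing 0:z first → 70 extensions
  placing 3:b first → 10 extensions
total linear extensions = 80

80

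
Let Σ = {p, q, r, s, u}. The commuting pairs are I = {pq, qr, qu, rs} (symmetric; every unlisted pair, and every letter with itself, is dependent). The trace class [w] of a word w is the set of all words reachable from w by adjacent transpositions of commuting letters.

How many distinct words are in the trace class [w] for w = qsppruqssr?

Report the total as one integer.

#0=q has no predecessor
#1=s depends on [0:q]
#2=p depends on [1:s]
#3=p depends on [2:p]
#4=r depends on [3:p]
#5=u depends on [4:r]
#6=q depends on [1:s]
#7=s depends on [5:u, 6:q]
#8=s depends on [7:s]
#9=r depends on [5:u]
sources: [0:q]
N(rest) = Σ N(rest − s) over sources s of rest; N(one piece) = 1:
  size 1 → [8]=1  [9]=1
  size 2 → [7,8]=1  [8,9]=2
  size 3 → [6,7,8]=1  [7,8,9]=3
  size 4 → [5,7,8,9]=3  [6,7,8,9]=4
  size 5 → [4,5,7,8,9]=3  [5,6,7,8,9]=7
  size 6 → [3,4,5,7,8,9]=3  [4,5,6,7,8,9]=10
  size 7 → [2,3,4,5,7,8,9]=3  [3,4,5,6,7,8,9]=13
  size 8 → [2,3,4,5,6,7,8,9]=16
  first=0(q) contributes 16

16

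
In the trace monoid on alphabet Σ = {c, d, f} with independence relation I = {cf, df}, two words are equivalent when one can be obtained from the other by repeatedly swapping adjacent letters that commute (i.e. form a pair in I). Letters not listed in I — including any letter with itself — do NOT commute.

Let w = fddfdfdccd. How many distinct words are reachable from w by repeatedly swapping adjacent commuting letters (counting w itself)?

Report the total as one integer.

120

drop 0:f onto floor
drop 1:d onto floor
drop 2:d onto {1:d}
drop 3:f onto {0:f}
drop 4:d onto {2:d}
drop 5:f onto {3:f}
drop 6:d onto {4:d}
drop 7:c onto {6:d}
drop 8:c onto {7:c}
drop 9:d onto {8:c}
ground layer = {0:f, 1:d}
drop-orders for the pieces not yet dropped (sum over which currently-grounded one goes next):
  1 to go: {5} 1  {9} 1
  2 to go: {3,5} 1  {5,9} 2  {8,9} 1
  3 to go: {0,3,5} 1  {3,5,9} 3  {5,8,9} 3  {7,8,9} 1
  4 to go: {0,3,5,9} 4  {3,5,8,9} 6  {5,7,8,9} 4  {6,7,8,9} 1
  5 to go: {0,3,5,8,9} 10  {3,5,7,8,9} 10  {4,6,7,8,9} 1  {5,6,7,8,9} 5
  6 to go: {0,3,5,7,8,9} 20  {2,4,6,7,8,9} 1  {3,5,6,7,8,9} 15  {4,5,6,7,8,9} 6
  7 to go: {0,3,5,6,7,8,9} 35  {1,2,4,6,7,8,9} 1  {2,4,5,6,7,8,9} 7  {3,4,5,6,7,8,9} 21
  8 to go: {0,3,4,5,6,7,8,9} 56  {1,2,4,5,6,7,8,9} 8  {2,3,4,5,6,7,8,9} 28
  if 0:f drops first: 36 orders
  if 1:d drops first: 84 orders
heap linearizations: 120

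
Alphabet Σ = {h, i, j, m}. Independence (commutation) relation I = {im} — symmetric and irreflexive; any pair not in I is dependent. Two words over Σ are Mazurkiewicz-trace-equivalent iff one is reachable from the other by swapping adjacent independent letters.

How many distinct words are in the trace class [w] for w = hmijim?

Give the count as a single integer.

0(h) covers ∅
1(m) covers 0:h
2(i) covers 0:h
3(j) covers 1:m, 2:i
4(i) covers 3:j
5(m) covers 3:j
floor of heap: 0:h
completions by unplaced set U, small U first (add the entries for U minus each lowest piece of U):
  |U|=1: {4}:1  {5}:1
  |U|=2: {4,5}:2
  |U|=3: {3,4,5}:2
  |U|=4: {1,3,4,5}:2  {2,3,4,5}:2
  start at 0(h): 4

4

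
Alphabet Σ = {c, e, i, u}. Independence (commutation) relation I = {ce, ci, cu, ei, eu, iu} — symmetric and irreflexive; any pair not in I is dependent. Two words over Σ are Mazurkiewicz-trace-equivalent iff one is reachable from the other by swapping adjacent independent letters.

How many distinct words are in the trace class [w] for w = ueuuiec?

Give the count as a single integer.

420

0(u) covers ∅
1(e) covers ∅
2(u) covers 0:u
3(u) covers 2:u
4(i) covers ∅
5(e) covers 1:e
6(c) covers ∅
floor of heap: 0:u, 1:e, 4:i, 6:c
completions by unplaced set U, small U first (add the entries for U minus each lowest piece of U):
  |U|=1: {3}:1  {4}:1  {5}:1  {6}:1
  |U|=2: {1,5}:1  {2,3}:1  {3,4}:2  {3,5}:2  {3,6}:2  {4,5}:2  {4,6}:2  {5,6}:2
  |U|=3: {0,2,3}:1  {1,3,5}:3  {1,4,5}:3  {1,5,6}:3  {2,3,4}:3  {2,3,5}:3  {2,3,6}:3  {3,4,5}:6  {3,4,6}:6  {3,5,6}:6  {4,5,6}:6
  |U|=4: {0,2,3,4}:4  {0,2,3,5}:4  {0,2,3,6}:4  {1,2,3,5}:6  {1,3,4,5}:12  {1,3,5,6}:12  {1,4,5,6}:12  {2,3,4,5}:12  {2,3,4,6}:12  {2,3,5,6}:12  {3,4,5,6}:24
  |U|=5: {0,1,2,3,5}:10  {0,2,3,4,5}:20  {0,2,3,4,6}:20  {0,2,3,5,6}:20  {1,2,3,4,5}:30  {1,2,3,5,6}:30  {1,3,4,5,6}:60  {2,3,4,5,6}:60
  start at 0(u): 180
  start at 1(e): 120
  start at 4(i): 60
  start at 6(c): 60
sum over floor = 420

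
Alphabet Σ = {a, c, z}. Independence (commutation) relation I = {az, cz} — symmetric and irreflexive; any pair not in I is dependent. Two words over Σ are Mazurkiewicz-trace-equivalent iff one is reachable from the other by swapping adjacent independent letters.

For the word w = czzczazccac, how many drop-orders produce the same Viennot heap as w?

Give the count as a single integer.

drop 0:c onto floor
drop 1:z onto floor
drop 2:z onto {1:z}
drop 3:c onto {0:c}
drop 4:z onto {2:z}
drop 5:a onto {3:c}
drop 6:z onto {4:z}
drop 7:c onto {5:a}
drop 8:c onto {7:c}
drop 9:a onto {8:c}
drop 10:c onto {9:a}
ground layer = {0:c, 1:z}
drop-orders for the pieces not yet dropped (sum over which currently-grounded one goes next):
  1 to go: {6} 1  {10} 1
  2 to go: {4,6} 1  {6,10} 2  {9,10} 1
  3 to go: {2,4,6} 1  {4,6,10} 3  {6,9,10} 3  {8,9,10} 1
  4 to go: {1,2,4,6} 1  {2,4,6,10} 4  {4,6,9,10} 6  {6,8,9,10} 4  {7,8,9,10} 1
  5 to go: {1,2,4,6,10} 5  {2,4,6,9,10} 10  {4,6,8,9,10} 10  {5,7,8,9,10} 1  {6,7,8,9,10} 5
  6 to go: {1,2,4,6,9,10} 15  {2,4,6,8,9,10} 20  {3,5,7,8,9,10} 1  {4,6,7,8,9,10} 15  {5,6,7,8,9,10} 6
  7 to go: {0,3,5,7,8,9,10} 1  {1,2,4,6,8,9,10} 35  {2,4,6,7,8,9,10} 35  {3,5,6,7,8,9,10} 7  {4,5,6,7,8,9,10} 21
  8 to go: {0,3,5,6,7,8,9,10} 8  {1,2,4,6,7,8,9,10} 70  {2,4,5,6,7,8,9,10} 56  {3,4,5,6,7,8,9,10} 28
  9 to go: {0,3,4,5,6,7,8,9,10} 36  {1,2,4,5,6,7,8,9,10} 126  {2,3,4,5,6,7,8,9,10} 84
  if 0:c drops first: 210 orders
  if 1:z drops first: 120 orders
heap linearizations: 330

330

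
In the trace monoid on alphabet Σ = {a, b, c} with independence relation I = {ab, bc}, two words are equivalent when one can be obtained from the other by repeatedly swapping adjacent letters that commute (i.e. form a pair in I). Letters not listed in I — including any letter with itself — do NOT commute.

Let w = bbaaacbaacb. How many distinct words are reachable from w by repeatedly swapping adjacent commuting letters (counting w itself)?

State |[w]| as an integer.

330

0(b) covers ∅
1(b) covers 0:b
2(a) covers ∅
3(a) covers 2:a
4(a) covers 3:a
5(c) covers 4:a
6(b) covers 1:b
7(a) covers 5:c
8(a) covers 7:a
9(c) covers 8:a
10(b) covers 6:b
floor of heap: 0:b, 2:a
completions by unplaced set U, small U first (add the entries for U minus each lowest piece of U):
  |U|=1: {9}:1  {10}:1
  |U|=2: {6,10}:1  {8,9}:1  {9,10}:2
  |U|=3: {1,6,10}:1  {6,9,10}:3  {7,8,9}:1  {8,9,10}:3
  |U|=4: {0,1,6,10}:1  {1,6,9,10}:4  {5,7,8,9}:1  {6,8,9,10}:6  {7,8,9,10}:4
  |U|=5: {0,1,6,9,10}:5  {1,6,8,9,10}:10  {4,5,7,8,9}:1  {5,7,8,9,10}:5  {6,7,8,9,10}:10
  |U|=6: {0,1,6,8,9,10}:15  {1,6,7,8,9,10}:20  {3,4,5,7,8,9}:1  {4,5,7,8,9,10}:6  {5,6,7,8,9,10}:15
  |U|=7: {0,1,6,7,8,9,10}:35  {1,5,6,7,8,9,10}:35  {2,3,4,5,7,8,9}:1  {3,4,5,7,8,9,10}:7  {4,5,6,7,8,9,10}:21
  |U|=8: {0,1,5,6,7,8,9,10}:70  {1,4,5,6,7,8,9,10}:56  {2,3,4,5,7,8,9,10}:8  {3,4,5,6,7,8,9,10}:28
  |U|=9: {0,1,4,5,6,7,8,9,10}:126  {1,3,4,5,6,7,8,9,10}:84  {2,3,4,5,6,7,8,9,10}:36
  start at 0(b): 120
  start at 2(a): 210
sum over floor = 330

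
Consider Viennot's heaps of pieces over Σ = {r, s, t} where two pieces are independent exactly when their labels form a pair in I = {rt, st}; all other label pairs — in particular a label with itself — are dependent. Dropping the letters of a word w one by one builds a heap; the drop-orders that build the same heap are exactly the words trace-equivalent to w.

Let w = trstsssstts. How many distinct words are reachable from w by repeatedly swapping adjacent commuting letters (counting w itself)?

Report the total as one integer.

drop 0:t onto floor
drop 1:r onto floor
drop 2:s onto {1:r}
drop 3:t onto {0:t}
drop 4:s onto {2:s}
drop 5:s onto {4:s}
drop 6:s onto {5:s}
drop 7:s onto {6:s}
drop 8:t onto {3:t}
drop 9:t onto {8:t}
drop 10:s onto {7:s}
ground layer = {0:t, 1:r}
drop-orders for the pieces not yet dropped (sum over which currently-grounded one goes next):
  1 to go: {9} 1  {10} 1
  2 to go: {7,10} 1  {8,9} 1  {9,10} 2
  3 to go: {3,8,9} 1  {6,7,10} 1  {7,9,10} 3  {8,9,10} 3
  4 to go: {0,3,8,9} 1  {3,8,9,10} 4  {5,6,7,10} 1  {6,7,9,10} 4  {7,8,9,10} 6
  5 to go: {0,3,8,9,10} 5  {3,7,8,9,10} 10  {4,5,6,7,10} 1  {5,6,7,9,10} 5  {6,7,8,9,10} 10
  6 to go: {0,3,7,8,9,10} 15  {2,4,5,6,7,10} 1  {3,6,7,8,9,10} 20  {4,5,6,7,9,10} 6  {5,6,7,8,9,10} 15
  7 to go: {0,3,6,7,8,9,10} 35  {1,2,4,5,6,7,10} 1  {2,4,5,6,7,9,10} 7  {3,5,6,7,8,9,10} 35  {4,5,6,7,8,9,10} 21
  8 to go: {0,3,5,6,7,8,9,10} 70  {1,2,4,5,6,7,9,10} 8  {2,4,5,6,7,8,9,10} 28  {3,4,5,6,7,8,9,10} 56
  9 to go: {0,3,4,5,6,7,8,9,10} 126  {1,2,4,5,6,7,8,9,10} 36  {2,3,4,5,6,7,8,9,10} 84
  if 0:t drops first: 120 orders
  if 1:r drops first: 210 orders
heap linearizations: 330

330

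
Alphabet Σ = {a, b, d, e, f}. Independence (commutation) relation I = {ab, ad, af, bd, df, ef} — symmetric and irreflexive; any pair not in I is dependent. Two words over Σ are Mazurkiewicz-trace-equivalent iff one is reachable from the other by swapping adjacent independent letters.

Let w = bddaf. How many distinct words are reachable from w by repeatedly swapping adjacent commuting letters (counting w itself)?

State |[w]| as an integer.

30

#0=b has no predecessor
#1=d has no predecessor
#2=d depends on [1:d]
#3=a has no predecessor
#4=f depends on [0:b]
sources: [0:b, 1:d, 3:a]
N(rest) = Σ N(rest − s) over sources s of rest; N(one piece) = 1:
  size 1 → [2]=1  [3]=1  [4]=1
  size 2 → [0,4]=1  [1,2]=1  [2,3]=2  [2,4]=2  [3,4]=2
  size 3 → [0,2,4]=3  [0,3,4]=3  [1,2,3]=3  [1,2,4]=3  [2,3,4]=6
  first=0(b) contributes 12
  first=1(d) contributes 12
  first=3(a) contributes 6
|[w]| = 30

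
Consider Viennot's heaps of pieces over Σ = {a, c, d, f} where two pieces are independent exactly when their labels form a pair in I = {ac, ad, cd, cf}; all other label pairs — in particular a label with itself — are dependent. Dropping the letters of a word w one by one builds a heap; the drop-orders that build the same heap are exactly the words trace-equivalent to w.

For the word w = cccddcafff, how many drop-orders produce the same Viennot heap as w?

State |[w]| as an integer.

#0=c has no predecessor
#1=c depends on [0:c]
#2=c depends on [1:c]
#3=d has no predecessor
#4=d depends on [3:d]
#5=c depends on [2:c]
#6=a has no predecessor
#7=f depends on [4:d, 6:a]
#8=f depends on [7:f]
#9=f depends on [8:f]
sources: [0:c, 3:d, 6:a]
N(rest) = Σ N(rest − s) over sources s of rest; N(one piece) = 1:
  size 1 → [5]=1  [9]=1
  size 2 → [2,5]=1  [5,9]=2  [8,9]=1
  size 3 → [1,2,5]=1  [2,5,9]=3  [5,8,9]=3  [7,8,9]=1
  size 4 → [0,1,2,5]=1  [1,2,5,9]=4  [2,5,8,9]=6  [4,7,8,9]=1  [5,7,8,9]=4  [6,7,8,9]=1
  size 5 → [0,1,2,5,9]=5  [1,2,5,8,9]=10  [2,5,7,8,9]=10  [3,4,7,8,9]=1  [4,5,7,8,9]=5  [4,6,7,8,9]=2  [5,6,7,8,9]=5
  size 6 → [0,1,2,5,8,9]=15  [1,2,5,7,8,9]=20  [2,4,5,7,8,9]=15  [2,5,6,7,8,9]=15  [3,4,5,7,8,9]=6  [3,4,6,7,8,9]=3  [4,5,6,7,8,9]=12
  size 7 → [0,1,2,5,7,8,9]=35  [1,2,4,5,7,8,9]=35  [1,2,5,6,7,8,9]=35  [2,3,4,5,7,8,9]=21  [2,4,5,6,7,8,9]=42  [3,4,5,6,7,8,9]=21
  size 8 → [0,1,2,4,5,7,8,9]=70  [0,1,2,5,6,7,8,9]=70  [1,2,3,4,5,7,8,9]=56  [1,2,4,5,6,7,8,9]=112  [2,3,4,5,6,7,8,9]=84
  first=0(c) contributes 252
  first=3(d) contributes 252
  first=6(a) contributes 126
|[w]| = 630

630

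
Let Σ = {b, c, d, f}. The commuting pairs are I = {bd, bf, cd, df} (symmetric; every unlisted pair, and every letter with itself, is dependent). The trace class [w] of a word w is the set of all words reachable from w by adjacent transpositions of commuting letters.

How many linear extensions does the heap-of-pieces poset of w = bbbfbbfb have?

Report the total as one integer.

0(b) covers ∅
1(b) covers 0:b
2(b) covers 1:b
3(f) covers ∅
4(b) covers 2:b
5(b) covers 4:b
6(f) covers 3:f
7(b) covers 5:b
floor of heap: 0:b, 3:f
completions by unplaced set U, small U first (add the entries for U minus each lowest piece of U):
  |U|=1: {6}:1  {7}:1
  |U|=2: {3,6}:1  {5,7}:1  {6,7}:2
  |U|=3: {3,6,7}:3  {4,5,7}:1  {5,6,7}:3
  |U|=4: {2,4,5,7}:1  {3,5,6,7}:6  {4,5,6,7}:4
  |U|=5: {1,2,4,5,7}:1  {2,4,5,6,7}:5  {3,4,5,6,7}:10
  |U|=6: {0,1,2,4,5,7}:1  {1,2,4,5,6,7}:6  {2,3,4,5,6,7}:15
  start at 0(b): 21
  start at 3(f): 7
sum over floor = 28

28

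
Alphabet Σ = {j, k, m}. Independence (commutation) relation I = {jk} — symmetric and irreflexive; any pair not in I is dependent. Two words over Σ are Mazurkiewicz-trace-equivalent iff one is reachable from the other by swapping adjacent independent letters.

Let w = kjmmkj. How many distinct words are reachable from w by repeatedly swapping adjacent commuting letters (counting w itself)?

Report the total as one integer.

4

piece 0:k — minimal
piece 1:j — minimal
piece 2:m rests on {0:k, 1:j}
piece 3:m rests on {2:m}
piece 4:k rests on {3:m}
piece 5:j rests on {3:m}
minimal pieces: {0:k, 1:j}
ways to finish when only these pieces remain (= sum over removing one remaining piece with nothing left below it):
  1 left: {4}→1  {5}→1
  2 left: {4,5}→2
  3 left: {3,4,5}→2
  4 left: {2,3,4,5}→2
  placing 0:k first → 2 extensions
  placing 1:j first → 2 extensions
total linear extensions = 4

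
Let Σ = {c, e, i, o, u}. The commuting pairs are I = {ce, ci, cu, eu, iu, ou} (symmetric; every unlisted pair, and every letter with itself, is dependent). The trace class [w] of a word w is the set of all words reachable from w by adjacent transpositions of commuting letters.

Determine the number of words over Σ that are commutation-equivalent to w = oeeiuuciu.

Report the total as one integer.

420

#0=o has no predecessor
#1=e depends on [0:o]
#2=e depends on [1:e]
#3=i depends on [2:e]
#4=u has no predecessor
#5=u depends on [4:u]
#6=c depends on [0:o]
#7=i depends on [3:i]
#8=u depends on [5:u]
sources: [0:o, 4:u]
N(rest) = Σ N(rest − s) over sources s of rest; N(one piece) = 1:
  size 1 → [6]=1  [7]=1  [8]=1
  size 2 → [3,7]=1  [5,8]=1  [6,7]=2  [6,8]=2  [7,8]=2
  size 3 → [2,3,7]=1  [3,6,7]=3  [3,7,8]=3  [4,5,8]=1  [5,6,8]=3  [5,7,8]=3  [6,7,8]=6
  size 4 → [1,2,3,7]=1  [2,3,6,7]=4  [2,3,7,8]=4  [3,5,7,8]=6  [3,6,7,8]=12  [4,5,6,8]=4  [4,5,7,8]=4  [5,6,7,8]=12
  size 5 → [1,2,3,6,7]=5  [1,2,3,7,8]=5  [2,3,5,7,8]=10  [2,3,6,7,8]=20  [3,4,5,7,8]=10  [3,5,6,7,8]=30  [4,5,6,7,8]=20
  size 6 → [0,1,2,3,6,7]=5  [1,2,3,5,7,8]=15  [1,2,3,6,7,8]=30  [2,3,4,5,7,8]=20  [2,3,5,6,7,8]=60  [3,4,5,6,7,8]=60
  size 7 → [0,1,2,3,6,7,8]=35  [1,2,3,4,5,7,8]=35  [1,2,3,5,6,7,8]=105  [2,3,4,5,6,7,8]=140
  first=0(o) contributes 280
  first=4(u) contributes 140
|[w]| = 420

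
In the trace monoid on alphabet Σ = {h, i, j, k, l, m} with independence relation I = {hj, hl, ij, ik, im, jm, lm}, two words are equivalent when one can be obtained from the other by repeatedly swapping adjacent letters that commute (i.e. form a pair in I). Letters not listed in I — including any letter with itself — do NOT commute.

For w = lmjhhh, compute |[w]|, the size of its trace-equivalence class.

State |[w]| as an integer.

0(l) covers ∅
1(m) covers ∅
2(j) covers 0:l
3(h) covers 1:m
4(h) covers 3:h
5(h) covers 4:h
floor of heap: 0:l, 1:m
completions by unplaced set U, small U first (add the entries for U minus each lowest piece of U):
  |U|=1: {2}:1  {5}:1
  |U|=2: {0,2}:1  {2,5}:2  {4,5}:1
  |U|=3: {0,2,5}:3  {2,4,5}:3  {3,4,5}:1
  |U|=4: {0,2,4,5}:6  {1,3,4,5}:1  {2,3,4,5}:4
  start at 0(l): 5
  start at 1(m): 10
sum over floor = 15

15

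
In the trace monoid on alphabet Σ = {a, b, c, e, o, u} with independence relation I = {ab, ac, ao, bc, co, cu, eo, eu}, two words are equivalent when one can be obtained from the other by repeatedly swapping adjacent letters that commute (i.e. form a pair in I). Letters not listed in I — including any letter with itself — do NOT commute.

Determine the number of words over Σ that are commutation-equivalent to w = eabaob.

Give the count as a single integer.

10

#0=e has no predecessor
#1=a depends on [0:e]
#2=b depends on [0:e]
#3=a depends on [1:a]
#4=o depends on [2:b]
#5=b depends on [4:o]
sources: [0:e]
N(rest) = Σ N(rest − s) over sources s of rest; N(one piece) = 1:
  size 1 → [3]=1  [5]=1
  size 2 → [1,3]=1  [3,5]=2  [4,5]=1
  size 3 → [1,3,5]=3  [2,4,5]=1  [3,4,5]=3
  size 4 → [1,3,4,5]=6  [2,3,4,5]=4
  first=0(e) contributes 10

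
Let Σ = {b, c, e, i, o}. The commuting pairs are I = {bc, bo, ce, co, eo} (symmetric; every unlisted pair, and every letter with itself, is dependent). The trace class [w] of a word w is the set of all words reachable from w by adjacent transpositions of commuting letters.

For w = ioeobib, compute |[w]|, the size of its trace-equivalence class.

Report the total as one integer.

0(i) covers ∅
1(o) covers 0:i
2(e) covers 0:i
3(o) covers 1:o
4(b) covers 2:e
5(i) covers 3:o, 4:b
6(b) covers 5:i
floor of heap: 0:i
completions by unplaced set U, small U first (add the entries for U minus each lowest piece of U):
  |U|=1: {6}:1
  |U|=2: {5,6}:1
  |U|=3: {3,5,6}:1  {4,5,6}:1
  |U|=4: {1,3,5,6}:1  {2,4,5,6}:1  {3,4,5,6}:2
  |U|=5: {1,3,4,5,6}:3  {2,3,4,5,6}:3
  start at 0(i): 6

6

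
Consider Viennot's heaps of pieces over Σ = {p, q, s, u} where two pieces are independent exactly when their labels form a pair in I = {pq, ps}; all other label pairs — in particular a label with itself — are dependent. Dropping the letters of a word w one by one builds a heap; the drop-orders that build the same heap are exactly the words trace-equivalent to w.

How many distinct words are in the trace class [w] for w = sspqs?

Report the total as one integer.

5

0(s) covers ∅
1(s) covers 0:s
2(p) covers ∅
3(q) covers 1:s
4(s) covers 3:q
floor of heap: 0:s, 2:p
completions by unplaced set U, small U first (add the entries for U minus each lowest piece of U):
  |U|=1: {2}:1  {4}:1
  |U|=2: {2,4}:2  {3,4}:1
  |U|=3: {1,3,4}:1  {2,3,4}:3
  start at 0(s): 4
  start at 2(p): 1
sum over floor = 5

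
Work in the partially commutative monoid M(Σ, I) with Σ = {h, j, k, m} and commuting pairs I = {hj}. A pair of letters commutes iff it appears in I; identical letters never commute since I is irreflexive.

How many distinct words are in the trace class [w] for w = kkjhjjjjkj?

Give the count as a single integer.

6

piece 0:k — minimal
piece 1:k rests on {0:k}
piece 2:j rests on {1:k}
piece 3:h rests on {1:k}
piece 4:j rests on {2:j}
piece 5:j rests on {4:j}
piece 6:j rests on {5:j}
piece 7:j rests on {6:j}
piece 8:k rests on {3:h, 7:j}
piece 9:j rests on {8:k}
minimal pieces: {0:k}
ways to finish when only these pieces remain (= sum over removing one remaining piece with nothing left below it):
  1 left: {9}→1
  2 left: {8,9}→1
  3 left: {3,8,9}→1  {7,8,9}→1
  4 left: {3,7,8,9}→2  {6,7,8,9}→1
  5 left: {3,6,7,8,9}→3  {5,6,7,8,9}→1
  6 left: {3,5,6,7,8,9}→4  {4,5,6,7,8,9}→1
  7 left: {2,4,5,6,7,8,9}→1  {3,4,5,6,7,8,9}→5
  8 left: {2,3,4,5,6,7,8,9}→6
  placing 0:k first → 6 extensions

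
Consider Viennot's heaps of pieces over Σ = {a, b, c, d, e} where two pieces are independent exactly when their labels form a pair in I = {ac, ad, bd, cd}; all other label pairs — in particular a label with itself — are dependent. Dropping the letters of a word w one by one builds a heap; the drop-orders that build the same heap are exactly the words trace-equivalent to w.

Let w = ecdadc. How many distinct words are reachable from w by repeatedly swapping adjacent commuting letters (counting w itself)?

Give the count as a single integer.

0(e) covers ∅
1(c) covers 0:e
2(d) covers 0:e
3(a) covers 0:e
4(d) covers 2:d
5(c) covers 1:c
floor of heap: 0:e
completions by unplaced set U, small U first (add the entries for U minus each lowest piece of U):
  |U|=1: {3}:1  {4}:1  {5}:1
  |U|=2: {1,5}:1  {2,4}:1  {3,4}:2  {3,5}:2  {4,5}:2
  |U|=3: {1,3,5}:3  {1,4,5}:3  {2,3,4}:3  {2,4,5}:3  {3,4,5}:6
  |U|=4: {1,2,4,5}:6  {1,3,4,5}:12  {2,3,4,5}:12
  start at 0(e): 30

30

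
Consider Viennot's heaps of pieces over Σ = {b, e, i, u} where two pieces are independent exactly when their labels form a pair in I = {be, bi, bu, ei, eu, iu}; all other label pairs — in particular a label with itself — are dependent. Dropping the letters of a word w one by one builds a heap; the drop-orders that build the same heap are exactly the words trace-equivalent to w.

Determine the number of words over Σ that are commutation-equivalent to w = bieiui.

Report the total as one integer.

120

drop 0:b onto floor
drop 1:i onto floor
drop 2:e onto floor
drop 3:i onto {1:i}
drop 4:u onto floor
drop 5:i onto {3:i}
ground layer = {0:b, 1:i, 2:e, 4:u}
drop-orders for the pieces not yet dropped (sum over which currently-grounded one goes next):
  1 to go: {0} 1  {2} 1  {4} 1  {5} 1
  2 to go: {0,2} 2  {0,4} 2  {0,5} 2  {2,4} 2  {2,5} 2  {3,5} 1  {4,5} 2
  3 to go: {0,2,4} 6  {0,2,5} 6  {0,3,5} 3  {0,4,5} 6  {1,3,5} 1  {2,3,5} 3  {2,4,5} 6  {3,4,5} 3
  4 to go: {0,1,3,5} 4  {0,2,3,5} 12  {0,2,4,5} 24  {0,3,4,5} 12  {1,2,3,5} 4  {1,3,4,5} 4  {2,3,4,5} 12
  if 0:b drops first: 20 orders
  if 1:i drops first: 60 orders
  if 2:e drops first: 20 orders
  if 4:u drops first: 20 orders
heap linearizations: 120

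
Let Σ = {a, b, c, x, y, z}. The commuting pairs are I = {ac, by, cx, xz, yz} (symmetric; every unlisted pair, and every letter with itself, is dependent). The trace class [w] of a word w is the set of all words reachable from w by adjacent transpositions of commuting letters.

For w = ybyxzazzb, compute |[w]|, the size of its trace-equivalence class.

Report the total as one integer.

drop 0:y onto floor
drop 1:b onto floor
drop 2:y onto {0:y}
drop 3:x onto {1:b, 2:y}
drop 4:z onto {1:b}
drop 5:a onto {3:x, 4:z}
drop 6:z onto {5:a}
drop 7:z onto {6:z}
drop 8:b onto {7:z}
ground layer = {0:y, 1:b}
drop-orders for the pieces not yet dropped (sum over which currently-grounded one goes next):
  1 to go: {8} 1
  2 to go: {7,8} 1
  3 to go: {6,7,8} 1
  4 to go: {5,6,7,8} 1
  5 to go: {3,5,6,7,8} 1  {4,5,6,7,8} 1
  6 to go: {2,3,5,6,7,8} 1  {3,4,5,6,7,8} 2
  7 to go: {0,2,3,5,6,7,8} 1  {1,3,4,5,6,7,8} 2  {2,3,4,5,6,7,8} 3
  if 0:y drops first: 5 orders
  if 1:b drops first: 4 orders
heap linearizations: 9

9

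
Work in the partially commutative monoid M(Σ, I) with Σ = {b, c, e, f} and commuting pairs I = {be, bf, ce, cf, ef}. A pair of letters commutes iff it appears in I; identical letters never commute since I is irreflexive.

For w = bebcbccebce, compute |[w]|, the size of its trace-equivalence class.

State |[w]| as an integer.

piece 0:b — minimal
piece 1:e — minimal
piece 2:b rests on {0:b}
piece 3:c rests on {2:b}
piece 4:b rests on {3:c}
piece 5:c rests on {4:b}
piece 6:c rests on {5:c}
piece 7:e rests on {1:e}
piece 8:b rests on {6:c}
piece 9:c rests on {8:b}
piece 10:e rests on {7:e}
minimal pieces: {0:b, 1:e}
ways to finish when only these pieces remain (= sum over removing one remaining piece with nothing left below it):
  1 left: {9}→1  {10}→1
  2 left: {7,10}→1  {8,9}→1  {9,10}→2
  3 left: {1,7,10}→1  {6,8,9}→1  {7,9,10}→3  {8,9,10}→3
  4 left: {1,7,9,10}→4  {5,6,8,9}→1  {6,8,9,10}→4  {7,8,9,10}→6
  5 left: {1,7,8,9,10}→10  {4,5,6,8,9}→1  {5,6,8,9,10}→5  {6,7,8,9,10}→10
  6 left: {1,6,7,8,9,10}→20  {3,4,5,6,8,9}→1  {4,5,6,8,9,10}→6  {5,6,7,8,9,10}→15
  7 left: {1,5,6,7,8,9,10}→35  {2,3,4,5,6,8,9}→1  {3,4,5,6,8,9,10}→7  {4,5,6,7,8,9,10}→21
  8 left: {0,2,3,4,5,6,8,9}→1  {1,4,5,6,7,8,9,10}→56  {2,3,4,5,6,8,9,10}→8  {3,4,5,6,7,8,9,10}→28
  9 left: {0,2,3,4,5,6,8,9,10}→9  {1,3,4,5,6,7,8,9,10}→84  {2,3,4,5,6,7,8,9,10}→36
  placing 0:b first → 120 extensions
  placing 1:e first → 45 extensions
total linear extensions = 165

165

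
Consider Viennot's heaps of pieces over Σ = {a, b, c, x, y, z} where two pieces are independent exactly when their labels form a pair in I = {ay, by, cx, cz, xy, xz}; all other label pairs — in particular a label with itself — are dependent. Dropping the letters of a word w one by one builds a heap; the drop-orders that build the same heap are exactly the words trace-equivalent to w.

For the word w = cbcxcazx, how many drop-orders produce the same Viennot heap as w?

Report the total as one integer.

piece 0:c — minimal
piece 1:b rests on {0:c}
piece 2:c rests on {1:b}
piece 3:x rests on {1:b}
piece 4:c rests on {2:c}
piece 5:a rests on {3:x, 4:c}
piece 6:z rests on {5:a}
piece 7:x rests on {5:a}
minimal pieces: {0:c}
ways to finish when only these pieces remain (= sum over removing one remaining piece with nothing left below it):
  1 left: {6}→1  {7}→1
  2 left: {6,7}→2
  3 left: {5,6,7}→2
  4 left: {3,5,6,7}→2  {4,5,6,7}→2
  5 left: {2,4,5,6,7}→2  {3,4,5,6,7}→4
  6 left: {2,3,4,5,6,7}→6
  placing 0:c first → 6 extensions

6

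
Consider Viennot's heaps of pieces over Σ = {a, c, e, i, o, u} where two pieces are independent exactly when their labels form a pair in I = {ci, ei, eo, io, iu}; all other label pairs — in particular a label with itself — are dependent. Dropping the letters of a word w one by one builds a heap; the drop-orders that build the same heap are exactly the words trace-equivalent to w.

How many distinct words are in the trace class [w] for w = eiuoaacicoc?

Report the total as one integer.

20

drop 0:e onto floor
drop 1:i onto floor
drop 2:u onto {0:e}
drop 3:o onto {2:u}
drop 4:a onto {1:i, 3:o}
drop 5:a onto {4:a}
drop 6:c onto {5:a}
drop 7:i onto {5:a}
drop 8:c onto {6:c}
drop 9:o onto {8:c}
drop 10:c onto {9:o}
ground layer = {0:e, 1:i}
drop-orders for the pieces not yet dropped (sum over which currently-grounded one goes next):
  1 to go: {7} 1  {10} 1
  2 to go: {7,10} 2  {9,10} 1
  3 to go: {7,9,10} 3  {8,9,10} 1
  4 to go: {6,8,9,10} 1  {7,8,9,10} 4
  5 to go: {6,7,8,9,10} 5
  6 to go: {5,6,7,8,9,10} 5
  7 to go: {4,5,6,7,8,9,10} 5
  8 to go: {1,4,5,6,7,8,9,10} 5  {3,4,5,6,7,8,9,10} 5
  9 to go: {1,3,4,5,6,7,8,9,10} 10  {2,3,4,5,6,7,8,9,10} 5
  if 0:e drops first: 15 orders
  if 1:i drops first: 5 orders
heap linearizations: 20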